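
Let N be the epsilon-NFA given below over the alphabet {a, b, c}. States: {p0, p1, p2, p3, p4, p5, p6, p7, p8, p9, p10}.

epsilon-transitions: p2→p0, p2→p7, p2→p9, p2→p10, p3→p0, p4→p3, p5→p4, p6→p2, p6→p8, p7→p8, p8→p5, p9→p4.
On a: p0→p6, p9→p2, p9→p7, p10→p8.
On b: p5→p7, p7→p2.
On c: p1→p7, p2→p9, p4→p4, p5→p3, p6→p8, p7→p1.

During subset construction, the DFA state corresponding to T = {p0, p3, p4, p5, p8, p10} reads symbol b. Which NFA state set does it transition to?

{p0, p3, p4, p5, p7, p8}

p5 on b → {p7}.
No b-transition from p0, p3, p4, p8, p10.
Union after reading b: {p7}.
Now take the epsilon-closure:
From p7 via epsilon: add p8.
From p8 via epsilon: add p5.
From p5 via epsilon: add p4.
From p4 via epsilon: add p3.
From p3 via epsilon: add p0.
No new states can be added; the closed set is {p0, p3, p4, p5, p7, p8}.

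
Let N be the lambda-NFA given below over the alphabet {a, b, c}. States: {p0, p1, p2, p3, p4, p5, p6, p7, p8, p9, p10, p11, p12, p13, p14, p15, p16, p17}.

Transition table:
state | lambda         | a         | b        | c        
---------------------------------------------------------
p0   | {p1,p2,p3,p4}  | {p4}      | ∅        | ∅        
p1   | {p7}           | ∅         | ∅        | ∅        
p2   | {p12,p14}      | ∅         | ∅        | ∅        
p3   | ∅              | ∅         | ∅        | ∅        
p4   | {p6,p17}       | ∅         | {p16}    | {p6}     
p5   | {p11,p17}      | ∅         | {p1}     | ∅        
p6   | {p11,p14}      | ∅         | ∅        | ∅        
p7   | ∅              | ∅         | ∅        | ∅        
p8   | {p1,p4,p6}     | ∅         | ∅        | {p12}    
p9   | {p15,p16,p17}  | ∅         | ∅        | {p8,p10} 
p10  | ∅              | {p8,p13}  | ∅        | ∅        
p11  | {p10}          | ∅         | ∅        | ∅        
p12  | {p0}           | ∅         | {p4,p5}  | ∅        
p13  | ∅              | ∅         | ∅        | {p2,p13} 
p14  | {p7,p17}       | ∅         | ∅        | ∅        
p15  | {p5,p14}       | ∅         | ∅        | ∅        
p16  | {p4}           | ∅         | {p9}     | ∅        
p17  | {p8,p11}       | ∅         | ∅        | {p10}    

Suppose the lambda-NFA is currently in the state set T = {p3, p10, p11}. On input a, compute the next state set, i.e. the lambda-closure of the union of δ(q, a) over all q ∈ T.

{p1, p4, p6, p7, p8, p10, p11, p13, p14, p17}

p10 on a → {p8, p13}.
No a-transition from p3, p11.
Union after reading a: {p8, p13}.
Now take the lambda-closure:
From p8 via lambda: add p1, p4, p6.
From p1 via lambda: add p7.
From p4 via lambda: add p17.
From p6 via lambda: add p11, p14.
From p11 via lambda: add p10.
No new states can be added; the closed set is {p1, p4, p6, p7, p8, p10, p11, p13, p14, p17}.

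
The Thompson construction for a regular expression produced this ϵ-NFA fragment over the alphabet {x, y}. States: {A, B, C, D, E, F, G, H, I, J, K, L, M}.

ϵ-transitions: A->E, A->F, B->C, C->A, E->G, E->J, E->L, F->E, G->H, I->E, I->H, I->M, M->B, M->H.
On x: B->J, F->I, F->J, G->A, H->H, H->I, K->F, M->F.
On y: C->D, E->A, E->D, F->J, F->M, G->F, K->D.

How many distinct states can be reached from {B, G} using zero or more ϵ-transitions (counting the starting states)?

Start with {B, G}.
From B via ϵ: add C.
From G via ϵ: add H.
From C via ϵ: add A.
From A via ϵ: add E, F.
From E via ϵ: add J, L.
ϵ-closure = {A, B, C, E, F, G, H, J, L}, which has 9 states.

9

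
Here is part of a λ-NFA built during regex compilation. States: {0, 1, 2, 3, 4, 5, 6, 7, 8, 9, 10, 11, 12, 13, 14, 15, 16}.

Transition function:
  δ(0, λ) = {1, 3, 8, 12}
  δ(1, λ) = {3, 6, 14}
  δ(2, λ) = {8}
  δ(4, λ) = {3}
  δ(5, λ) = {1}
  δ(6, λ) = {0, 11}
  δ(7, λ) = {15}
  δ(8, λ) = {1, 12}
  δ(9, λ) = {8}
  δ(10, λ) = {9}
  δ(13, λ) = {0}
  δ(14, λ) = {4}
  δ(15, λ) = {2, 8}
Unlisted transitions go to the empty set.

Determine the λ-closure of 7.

{0, 1, 2, 3, 4, 6, 7, 8, 11, 12, 14, 15}

Start with {7}.
From 7 via λ: add 15.
From 15 via λ: add 2, 8.
From 8 via λ: add 1, 12.
From 1 via λ: add 3, 6, 14.
From 6 via λ: add 0, 11.
From 14 via λ: add 4.
No new states can be added; the closed set is {0, 1, 2, 3, 4, 6, 7, 8, 11, 12, 14, 15}.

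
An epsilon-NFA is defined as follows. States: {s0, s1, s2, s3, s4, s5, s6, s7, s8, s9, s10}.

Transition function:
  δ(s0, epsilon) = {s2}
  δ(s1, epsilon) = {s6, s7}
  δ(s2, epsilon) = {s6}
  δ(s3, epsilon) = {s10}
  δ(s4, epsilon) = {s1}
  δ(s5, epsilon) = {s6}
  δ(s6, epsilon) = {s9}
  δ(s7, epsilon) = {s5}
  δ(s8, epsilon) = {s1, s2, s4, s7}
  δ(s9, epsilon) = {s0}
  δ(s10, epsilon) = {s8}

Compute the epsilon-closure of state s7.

Start with {s7}.
From s7 via epsilon: add s5.
From s5 via epsilon: add s6.
From s6 via epsilon: add s9.
From s9 via epsilon: add s0.
From s0 via epsilon: add s2.
No new states can be added; the closed set is {s0, s2, s5, s6, s7, s9}.

{s0, s2, s5, s6, s7, s9}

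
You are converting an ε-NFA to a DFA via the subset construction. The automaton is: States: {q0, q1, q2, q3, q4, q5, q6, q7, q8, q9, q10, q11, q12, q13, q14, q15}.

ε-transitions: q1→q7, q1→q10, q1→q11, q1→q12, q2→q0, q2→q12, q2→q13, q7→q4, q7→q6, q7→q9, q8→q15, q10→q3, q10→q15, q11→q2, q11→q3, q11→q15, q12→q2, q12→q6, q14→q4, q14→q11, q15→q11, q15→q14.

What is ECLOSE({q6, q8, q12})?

{q0, q2, q3, q4, q6, q8, q11, q12, q13, q14, q15}

Start with {q6, q8, q12}.
From q8 via ε: add q15.
From q12 via ε: add q2.
From q2 via ε: add q0, q13.
From q15 via ε: add q11, q14.
From q11 via ε: add q3.
From q14 via ε: add q4.
No new states can be added; the closed set is {q0, q2, q3, q4, q6, q8, q11, q12, q13, q14, q15}.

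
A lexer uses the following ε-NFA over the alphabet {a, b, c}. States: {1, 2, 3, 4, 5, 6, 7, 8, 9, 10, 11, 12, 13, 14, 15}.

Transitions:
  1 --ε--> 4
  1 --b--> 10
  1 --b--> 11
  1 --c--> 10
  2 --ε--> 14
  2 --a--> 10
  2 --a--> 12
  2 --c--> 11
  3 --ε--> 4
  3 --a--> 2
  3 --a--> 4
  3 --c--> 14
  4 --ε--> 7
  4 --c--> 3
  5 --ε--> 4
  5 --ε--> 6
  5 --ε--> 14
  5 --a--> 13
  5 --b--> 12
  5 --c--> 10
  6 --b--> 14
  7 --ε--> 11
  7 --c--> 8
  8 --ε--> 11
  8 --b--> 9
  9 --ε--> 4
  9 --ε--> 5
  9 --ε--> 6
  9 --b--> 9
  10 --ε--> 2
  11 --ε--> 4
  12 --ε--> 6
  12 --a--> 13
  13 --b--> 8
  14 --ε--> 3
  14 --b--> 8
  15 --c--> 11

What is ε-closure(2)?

{2, 3, 4, 7, 11, 14}

Start with {2}.
From 2 via ε: add 14.
From 14 via ε: add 3.
From 3 via ε: add 4.
From 4 via ε: add 7.
From 7 via ε: add 11.
No new states can be added; the closed set is {2, 3, 4, 7, 11, 14}.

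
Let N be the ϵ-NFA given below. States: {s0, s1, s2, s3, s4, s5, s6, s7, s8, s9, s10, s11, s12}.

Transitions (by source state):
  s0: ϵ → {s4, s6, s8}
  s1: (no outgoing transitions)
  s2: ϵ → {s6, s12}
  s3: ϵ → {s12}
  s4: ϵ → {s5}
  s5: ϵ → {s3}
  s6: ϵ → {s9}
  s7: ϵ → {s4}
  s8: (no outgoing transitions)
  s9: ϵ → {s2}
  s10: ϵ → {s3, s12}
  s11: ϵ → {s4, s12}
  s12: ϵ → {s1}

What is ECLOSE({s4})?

Start with {s4}.
From s4 via ϵ: add s5.
From s5 via ϵ: add s3.
From s3 via ϵ: add s12.
From s12 via ϵ: add s1.
No new states can be added; the closed set is {s1, s3, s4, s5, s12}.

{s1, s3, s4, s5, s12}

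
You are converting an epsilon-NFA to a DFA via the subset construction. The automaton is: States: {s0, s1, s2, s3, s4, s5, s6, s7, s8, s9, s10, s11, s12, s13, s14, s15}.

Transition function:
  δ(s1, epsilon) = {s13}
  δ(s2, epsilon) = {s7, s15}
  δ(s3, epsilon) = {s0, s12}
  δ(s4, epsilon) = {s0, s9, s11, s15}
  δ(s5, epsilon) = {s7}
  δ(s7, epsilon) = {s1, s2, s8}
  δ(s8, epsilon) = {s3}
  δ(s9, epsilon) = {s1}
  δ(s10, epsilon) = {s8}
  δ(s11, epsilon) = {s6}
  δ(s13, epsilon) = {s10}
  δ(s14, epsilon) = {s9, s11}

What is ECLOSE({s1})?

{s0, s1, s3, s8, s10, s12, s13}

Start with {s1}.
From s1 via epsilon: add s13.
From s13 via epsilon: add s10.
From s10 via epsilon: add s8.
From s8 via epsilon: add s3.
From s3 via epsilon: add s0, s12.
No new states can be added; the closed set is {s0, s1, s3, s8, s10, s12, s13}.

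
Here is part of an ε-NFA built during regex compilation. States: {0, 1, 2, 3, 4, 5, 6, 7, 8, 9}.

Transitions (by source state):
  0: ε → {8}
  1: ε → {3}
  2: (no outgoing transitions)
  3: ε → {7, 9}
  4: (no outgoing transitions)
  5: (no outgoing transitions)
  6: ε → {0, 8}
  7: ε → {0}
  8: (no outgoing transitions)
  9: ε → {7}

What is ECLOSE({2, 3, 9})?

Start with {2, 3, 9}.
From 3 via ε: add 7.
From 7 via ε: add 0.
From 0 via ε: add 8.
No new states can be added; the closed set is {0, 2, 3, 7, 8, 9}.

{0, 2, 3, 7, 8, 9}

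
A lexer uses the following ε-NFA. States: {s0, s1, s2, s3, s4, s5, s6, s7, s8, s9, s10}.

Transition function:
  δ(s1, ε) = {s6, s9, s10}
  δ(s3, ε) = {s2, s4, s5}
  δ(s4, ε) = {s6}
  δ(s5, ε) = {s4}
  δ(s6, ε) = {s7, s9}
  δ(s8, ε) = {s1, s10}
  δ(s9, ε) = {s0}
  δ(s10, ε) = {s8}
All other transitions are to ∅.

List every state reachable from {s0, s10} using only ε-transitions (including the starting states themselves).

Start with {s0, s10}.
From s10 via ε: add s8.
From s8 via ε: add s1.
From s1 via ε: add s6, s9.
From s6 via ε: add s7.
No new states can be added; the closed set is {s0, s1, s6, s7, s8, s9, s10}.

{s0, s1, s6, s7, s8, s9, s10}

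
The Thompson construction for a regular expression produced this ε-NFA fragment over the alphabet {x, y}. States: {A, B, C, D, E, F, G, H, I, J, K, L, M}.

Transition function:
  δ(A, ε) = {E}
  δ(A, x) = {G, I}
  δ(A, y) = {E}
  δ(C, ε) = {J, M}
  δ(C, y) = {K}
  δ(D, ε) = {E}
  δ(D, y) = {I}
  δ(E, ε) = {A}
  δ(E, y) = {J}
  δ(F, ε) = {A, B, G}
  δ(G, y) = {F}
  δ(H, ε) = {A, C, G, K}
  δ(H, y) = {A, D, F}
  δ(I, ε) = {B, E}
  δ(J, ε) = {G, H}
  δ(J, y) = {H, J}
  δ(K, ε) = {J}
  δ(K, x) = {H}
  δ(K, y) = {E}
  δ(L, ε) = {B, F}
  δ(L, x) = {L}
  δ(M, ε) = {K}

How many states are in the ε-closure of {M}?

8

Start with {M}.
From M via ε: add K.
From K via ε: add J.
From J via ε: add G, H.
From H via ε: add A, C.
From A via ε: add E.
ε-closure = {A, C, E, G, H, J, K, M}, which has 8 states.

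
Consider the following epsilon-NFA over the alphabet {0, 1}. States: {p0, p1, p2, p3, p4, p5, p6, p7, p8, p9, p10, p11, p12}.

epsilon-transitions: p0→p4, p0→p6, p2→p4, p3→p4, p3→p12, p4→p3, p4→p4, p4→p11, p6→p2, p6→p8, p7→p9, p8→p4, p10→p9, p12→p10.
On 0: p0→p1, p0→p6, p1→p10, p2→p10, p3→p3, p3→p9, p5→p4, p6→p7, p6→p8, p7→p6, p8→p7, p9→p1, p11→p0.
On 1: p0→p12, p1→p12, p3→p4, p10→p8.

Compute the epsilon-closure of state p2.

Start with {p2}.
From p2 via epsilon: add p4.
From p4 via epsilon: add p3, p11.
From p3 via epsilon: add p12.
From p12 via epsilon: add p10.
From p10 via epsilon: add p9.
No new states can be added; the closed set is {p2, p3, p4, p9, p10, p11, p12}.

{p2, p3, p4, p9, p10, p11, p12}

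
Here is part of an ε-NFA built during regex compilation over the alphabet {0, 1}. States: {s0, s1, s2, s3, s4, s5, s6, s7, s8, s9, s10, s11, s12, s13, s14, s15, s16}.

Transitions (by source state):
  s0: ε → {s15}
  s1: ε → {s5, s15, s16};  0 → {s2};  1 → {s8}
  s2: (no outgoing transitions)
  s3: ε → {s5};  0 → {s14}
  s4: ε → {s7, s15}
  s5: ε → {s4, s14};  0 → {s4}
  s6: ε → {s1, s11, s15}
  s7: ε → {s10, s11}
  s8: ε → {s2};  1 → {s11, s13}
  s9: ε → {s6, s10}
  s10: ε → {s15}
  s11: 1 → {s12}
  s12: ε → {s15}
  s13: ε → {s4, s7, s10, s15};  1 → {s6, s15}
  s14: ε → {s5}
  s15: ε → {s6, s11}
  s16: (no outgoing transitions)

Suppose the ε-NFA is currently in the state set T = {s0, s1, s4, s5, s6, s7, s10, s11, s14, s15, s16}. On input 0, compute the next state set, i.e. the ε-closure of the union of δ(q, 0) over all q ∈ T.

s1 on 0 → {s2}.
s5 on 0 → {s4}.
No 0-transition from s0, s4, s6, s7, s10, s11, s14, s15, s16.
Union after reading 0: {s2, s4}.
Now take the ε-closure:
From s4 via ε: add s7, s15.
From s7 via ε: add s10, s11.
From s15 via ε: add s6.
From s6 via ε: add s1.
From s1 via ε: add s5, s16.
From s5 via ε: add s14.
No new states can be added; the closed set is {s1, s2, s4, s5, s6, s7, s10, s11, s14, s15, s16}.

{s1, s2, s4, s5, s6, s7, s10, s11, s14, s15, s16}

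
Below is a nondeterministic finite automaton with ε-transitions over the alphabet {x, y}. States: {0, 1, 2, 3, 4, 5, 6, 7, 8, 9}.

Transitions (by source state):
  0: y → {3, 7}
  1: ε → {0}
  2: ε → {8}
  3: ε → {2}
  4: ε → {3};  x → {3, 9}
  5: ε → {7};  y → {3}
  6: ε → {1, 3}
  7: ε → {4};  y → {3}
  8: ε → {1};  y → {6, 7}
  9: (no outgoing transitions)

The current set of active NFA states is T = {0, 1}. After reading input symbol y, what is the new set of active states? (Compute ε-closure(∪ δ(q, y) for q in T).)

0 on y → {3, 7}.
No y-transition from 1.
Union after reading y: {3, 7}.
Now take the ε-closure:
From 3 via ε: add 2.
From 7 via ε: add 4.
From 2 via ε: add 8.
From 8 via ε: add 1.
From 1 via ε: add 0.
No new states can be added; the closed set is {0, 1, 2, 3, 4, 7, 8}.

{0, 1, 2, 3, 4, 7, 8}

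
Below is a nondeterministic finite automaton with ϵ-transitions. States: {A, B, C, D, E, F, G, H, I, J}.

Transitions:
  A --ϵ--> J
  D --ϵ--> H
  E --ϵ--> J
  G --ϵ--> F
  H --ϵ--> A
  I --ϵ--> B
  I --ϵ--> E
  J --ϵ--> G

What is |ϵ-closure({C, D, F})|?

Start with {C, D, F}.
From D via ϵ: add H.
From H via ϵ: add A.
From A via ϵ: add J.
From J via ϵ: add G.
ϵ-closure = {A, C, D, F, G, H, J}, which has 7 states.

7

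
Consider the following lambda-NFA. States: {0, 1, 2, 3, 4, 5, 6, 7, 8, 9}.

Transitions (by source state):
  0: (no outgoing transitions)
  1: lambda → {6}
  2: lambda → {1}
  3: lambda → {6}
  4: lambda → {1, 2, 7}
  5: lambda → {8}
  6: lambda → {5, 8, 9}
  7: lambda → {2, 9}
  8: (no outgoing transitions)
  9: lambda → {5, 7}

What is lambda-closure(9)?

Start with {9}.
From 9 via lambda: add 5, 7.
From 5 via lambda: add 8.
From 7 via lambda: add 2.
From 2 via lambda: add 1.
From 1 via lambda: add 6.
No new states can be added; the closed set is {1, 2, 5, 6, 7, 8, 9}.

{1, 2, 5, 6, 7, 8, 9}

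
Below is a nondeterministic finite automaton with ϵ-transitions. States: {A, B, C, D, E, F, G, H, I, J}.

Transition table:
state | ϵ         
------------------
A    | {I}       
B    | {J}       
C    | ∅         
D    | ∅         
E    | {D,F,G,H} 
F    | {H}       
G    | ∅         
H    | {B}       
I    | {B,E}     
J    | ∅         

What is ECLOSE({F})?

{B, F, H, J}

Start with {F}.
From F via ϵ: add H.
From H via ϵ: add B.
From B via ϵ: add J.
No new states can be added; the closed set is {B, F, H, J}.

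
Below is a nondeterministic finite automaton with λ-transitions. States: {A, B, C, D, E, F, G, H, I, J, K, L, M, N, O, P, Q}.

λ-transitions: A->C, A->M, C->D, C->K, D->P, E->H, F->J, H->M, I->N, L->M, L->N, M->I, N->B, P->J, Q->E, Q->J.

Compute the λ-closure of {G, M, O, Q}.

{B, E, G, H, I, J, M, N, O, Q}

Start with {G, M, O, Q}.
From M via λ: add I.
From Q via λ: add E, J.
From E via λ: add H.
From I via λ: add N.
From N via λ: add B.
No new states can be added; the closed set is {B, E, G, H, I, J, M, N, O, Q}.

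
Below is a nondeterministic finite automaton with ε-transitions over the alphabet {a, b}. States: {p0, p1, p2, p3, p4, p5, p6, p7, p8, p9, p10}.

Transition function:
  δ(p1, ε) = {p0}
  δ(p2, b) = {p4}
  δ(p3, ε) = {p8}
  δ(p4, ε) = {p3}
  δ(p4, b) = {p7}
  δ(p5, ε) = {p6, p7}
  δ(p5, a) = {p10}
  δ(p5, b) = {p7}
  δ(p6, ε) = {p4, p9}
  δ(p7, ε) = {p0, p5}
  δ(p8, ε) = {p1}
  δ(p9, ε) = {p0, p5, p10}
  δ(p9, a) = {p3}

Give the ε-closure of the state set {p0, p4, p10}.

{p0, p1, p3, p4, p8, p10}

Start with {p0, p4, p10}.
From p4 via ε: add p3.
From p3 via ε: add p8.
From p8 via ε: add p1.
No new states can be added; the closed set is {p0, p1, p3, p4, p8, p10}.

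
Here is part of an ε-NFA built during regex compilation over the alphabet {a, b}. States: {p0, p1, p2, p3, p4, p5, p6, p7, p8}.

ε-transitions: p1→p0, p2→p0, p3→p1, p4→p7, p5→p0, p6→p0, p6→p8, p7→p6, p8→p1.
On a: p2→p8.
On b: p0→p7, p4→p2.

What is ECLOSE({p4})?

{p0, p1, p4, p6, p7, p8}

Start with {p4}.
From p4 via ε: add p7.
From p7 via ε: add p6.
From p6 via ε: add p0, p8.
From p8 via ε: add p1.
No new states can be added; the closed set is {p0, p1, p4, p6, p7, p8}.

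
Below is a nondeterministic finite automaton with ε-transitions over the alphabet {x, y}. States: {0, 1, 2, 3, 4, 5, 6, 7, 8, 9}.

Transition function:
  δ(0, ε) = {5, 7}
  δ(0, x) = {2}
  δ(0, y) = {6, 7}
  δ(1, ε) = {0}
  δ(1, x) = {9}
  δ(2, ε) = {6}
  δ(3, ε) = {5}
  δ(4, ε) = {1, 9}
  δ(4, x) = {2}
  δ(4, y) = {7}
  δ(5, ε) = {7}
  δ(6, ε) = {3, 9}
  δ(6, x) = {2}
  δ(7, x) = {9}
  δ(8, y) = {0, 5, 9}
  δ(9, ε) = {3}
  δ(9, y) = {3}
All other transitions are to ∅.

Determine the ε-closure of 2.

{2, 3, 5, 6, 7, 9}

Start with {2}.
From 2 via ε: add 6.
From 6 via ε: add 3, 9.
From 3 via ε: add 5.
From 5 via ε: add 7.
No new states can be added; the closed set is {2, 3, 5, 6, 7, 9}.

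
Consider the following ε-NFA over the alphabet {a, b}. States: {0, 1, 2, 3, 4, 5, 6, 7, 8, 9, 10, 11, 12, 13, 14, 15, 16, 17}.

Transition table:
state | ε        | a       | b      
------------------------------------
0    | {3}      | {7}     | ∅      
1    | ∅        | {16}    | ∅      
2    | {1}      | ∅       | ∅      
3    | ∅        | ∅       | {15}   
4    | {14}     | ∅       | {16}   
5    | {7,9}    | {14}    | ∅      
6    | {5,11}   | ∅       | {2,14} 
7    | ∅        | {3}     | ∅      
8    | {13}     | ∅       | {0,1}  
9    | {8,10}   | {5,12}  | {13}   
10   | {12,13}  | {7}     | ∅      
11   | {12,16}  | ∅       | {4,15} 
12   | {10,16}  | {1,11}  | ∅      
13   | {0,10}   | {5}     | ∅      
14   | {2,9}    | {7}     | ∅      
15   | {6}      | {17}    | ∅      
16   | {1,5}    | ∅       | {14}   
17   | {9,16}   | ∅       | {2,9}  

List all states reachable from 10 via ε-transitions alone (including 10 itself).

{0, 1, 3, 5, 7, 8, 9, 10, 12, 13, 16}

Start with {10}.
From 10 via ε: add 12, 13.
From 12 via ε: add 16.
From 13 via ε: add 0.
From 0 via ε: add 3.
From 16 via ε: add 1, 5.
From 5 via ε: add 7, 9.
From 9 via ε: add 8.
No new states can be added; the closed set is {0, 1, 3, 5, 7, 8, 9, 10, 12, 13, 16}.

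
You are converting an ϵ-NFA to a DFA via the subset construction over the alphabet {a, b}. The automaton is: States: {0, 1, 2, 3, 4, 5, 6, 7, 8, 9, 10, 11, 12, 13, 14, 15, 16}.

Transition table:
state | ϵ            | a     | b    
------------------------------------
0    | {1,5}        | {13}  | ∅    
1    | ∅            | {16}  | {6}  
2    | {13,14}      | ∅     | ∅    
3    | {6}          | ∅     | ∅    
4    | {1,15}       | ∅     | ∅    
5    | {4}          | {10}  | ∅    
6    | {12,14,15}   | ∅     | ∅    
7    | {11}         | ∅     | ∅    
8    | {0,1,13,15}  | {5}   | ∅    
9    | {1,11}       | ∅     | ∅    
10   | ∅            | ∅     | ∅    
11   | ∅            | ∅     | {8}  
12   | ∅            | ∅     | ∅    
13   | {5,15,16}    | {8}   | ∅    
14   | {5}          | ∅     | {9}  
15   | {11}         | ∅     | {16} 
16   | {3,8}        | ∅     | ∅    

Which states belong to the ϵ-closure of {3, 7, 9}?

Start with {3, 7, 9}.
From 3 via ϵ: add 6.
From 7 via ϵ: add 11.
From 9 via ϵ: add 1.
From 6 via ϵ: add 12, 14, 15.
From 14 via ϵ: add 5.
From 5 via ϵ: add 4.
No new states can be added; the closed set is {1, 3, 4, 5, 6, 7, 9, 11, 12, 14, 15}.

{1, 3, 4, 5, 6, 7, 9, 11, 12, 14, 15}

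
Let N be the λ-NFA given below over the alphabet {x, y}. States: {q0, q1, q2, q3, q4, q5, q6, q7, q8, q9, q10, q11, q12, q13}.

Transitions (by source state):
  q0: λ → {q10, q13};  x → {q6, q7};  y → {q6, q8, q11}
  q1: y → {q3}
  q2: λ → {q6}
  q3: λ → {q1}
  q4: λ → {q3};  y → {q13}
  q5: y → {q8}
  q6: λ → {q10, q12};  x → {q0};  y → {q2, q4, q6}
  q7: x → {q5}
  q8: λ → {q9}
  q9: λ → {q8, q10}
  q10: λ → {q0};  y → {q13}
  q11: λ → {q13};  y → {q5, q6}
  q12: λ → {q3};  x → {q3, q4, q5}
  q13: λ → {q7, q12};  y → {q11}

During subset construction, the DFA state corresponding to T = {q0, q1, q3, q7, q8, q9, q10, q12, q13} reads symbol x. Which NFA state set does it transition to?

{q0, q1, q3, q4, q5, q6, q7, q10, q12, q13}

q0 on x → {q6, q7}.
q7 on x → {q5}.
q12 on x → {q3, q4, q5}.
No x-transition from q1, q3, q8, q9, q10, q13.
Union after reading x: {q3, q4, q5, q6, q7}.
Now take the λ-closure:
From q3 via λ: add q1.
From q6 via λ: add q10, q12.
From q10 via λ: add q0.
From q0 via λ: add q13.
No new states can be added; the closed set is {q0, q1, q3, q4, q5, q6, q7, q10, q12, q13}.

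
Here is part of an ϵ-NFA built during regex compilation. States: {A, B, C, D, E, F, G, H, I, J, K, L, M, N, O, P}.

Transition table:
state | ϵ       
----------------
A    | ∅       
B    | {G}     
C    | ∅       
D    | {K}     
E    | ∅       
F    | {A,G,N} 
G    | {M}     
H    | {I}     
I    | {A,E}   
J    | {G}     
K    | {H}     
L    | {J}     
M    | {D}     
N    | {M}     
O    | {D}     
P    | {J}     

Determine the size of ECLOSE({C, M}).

Start with {C, M}.
From M via ϵ: add D.
From D via ϵ: add K.
From K via ϵ: add H.
From H via ϵ: add I.
From I via ϵ: add A, E.
ϵ-closure = {A, C, D, E, H, I, K, M}, which has 8 states.

8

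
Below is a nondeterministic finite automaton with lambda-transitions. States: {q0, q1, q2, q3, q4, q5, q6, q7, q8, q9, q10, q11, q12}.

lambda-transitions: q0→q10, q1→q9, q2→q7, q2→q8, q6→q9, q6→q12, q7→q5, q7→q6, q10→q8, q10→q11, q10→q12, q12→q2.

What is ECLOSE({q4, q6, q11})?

{q2, q4, q5, q6, q7, q8, q9, q11, q12}

Start with {q4, q6, q11}.
From q6 via lambda: add q9, q12.
From q12 via lambda: add q2.
From q2 via lambda: add q7, q8.
From q7 via lambda: add q5.
No new states can be added; the closed set is {q2, q4, q5, q6, q7, q8, q9, q11, q12}.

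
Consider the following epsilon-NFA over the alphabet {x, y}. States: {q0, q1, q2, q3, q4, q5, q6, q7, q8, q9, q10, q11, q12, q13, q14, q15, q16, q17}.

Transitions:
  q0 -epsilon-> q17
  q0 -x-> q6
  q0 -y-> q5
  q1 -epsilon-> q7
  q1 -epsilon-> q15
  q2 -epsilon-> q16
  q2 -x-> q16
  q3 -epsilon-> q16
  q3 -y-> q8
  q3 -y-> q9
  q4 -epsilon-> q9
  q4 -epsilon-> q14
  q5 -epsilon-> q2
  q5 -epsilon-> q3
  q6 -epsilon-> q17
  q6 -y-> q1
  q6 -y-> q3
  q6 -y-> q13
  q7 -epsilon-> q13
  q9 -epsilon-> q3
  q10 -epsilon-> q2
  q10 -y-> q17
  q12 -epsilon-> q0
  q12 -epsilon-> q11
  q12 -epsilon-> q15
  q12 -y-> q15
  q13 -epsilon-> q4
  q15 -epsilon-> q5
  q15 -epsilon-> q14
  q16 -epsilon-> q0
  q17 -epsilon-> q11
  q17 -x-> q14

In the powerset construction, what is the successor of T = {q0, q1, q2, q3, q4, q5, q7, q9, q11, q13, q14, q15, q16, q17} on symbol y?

q0 on y → {q5}.
q3 on y → {q8, q9}.
No y-transition from q1, q2, q4, q5, q7, q9, q11, q13, q14, q15, q16, q17.
Union after reading y: {q5, q8, q9}.
Now take the epsilon-closure:
From q5 via epsilon: add q2, q3.
From q2 via epsilon: add q16.
From q16 via epsilon: add q0.
From q0 via epsilon: add q17.
From q17 via epsilon: add q11.
No new states can be added; the closed set is {q0, q2, q3, q5, q8, q9, q11, q16, q17}.

{q0, q2, q3, q5, q8, q9, q11, q16, q17}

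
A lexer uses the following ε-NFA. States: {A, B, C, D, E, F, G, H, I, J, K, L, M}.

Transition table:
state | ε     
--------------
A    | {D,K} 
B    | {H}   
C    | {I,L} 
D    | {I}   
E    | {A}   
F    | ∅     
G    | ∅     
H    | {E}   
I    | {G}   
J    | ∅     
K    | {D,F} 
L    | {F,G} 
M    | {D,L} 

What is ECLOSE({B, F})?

Start with {B, F}.
From B via ε: add H.
From H via ε: add E.
From E via ε: add A.
From A via ε: add D, K.
From D via ε: add I.
From I via ε: add G.
No new states can be added; the closed set is {A, B, D, E, F, G, H, I, K}.

{A, B, D, E, F, G, H, I, K}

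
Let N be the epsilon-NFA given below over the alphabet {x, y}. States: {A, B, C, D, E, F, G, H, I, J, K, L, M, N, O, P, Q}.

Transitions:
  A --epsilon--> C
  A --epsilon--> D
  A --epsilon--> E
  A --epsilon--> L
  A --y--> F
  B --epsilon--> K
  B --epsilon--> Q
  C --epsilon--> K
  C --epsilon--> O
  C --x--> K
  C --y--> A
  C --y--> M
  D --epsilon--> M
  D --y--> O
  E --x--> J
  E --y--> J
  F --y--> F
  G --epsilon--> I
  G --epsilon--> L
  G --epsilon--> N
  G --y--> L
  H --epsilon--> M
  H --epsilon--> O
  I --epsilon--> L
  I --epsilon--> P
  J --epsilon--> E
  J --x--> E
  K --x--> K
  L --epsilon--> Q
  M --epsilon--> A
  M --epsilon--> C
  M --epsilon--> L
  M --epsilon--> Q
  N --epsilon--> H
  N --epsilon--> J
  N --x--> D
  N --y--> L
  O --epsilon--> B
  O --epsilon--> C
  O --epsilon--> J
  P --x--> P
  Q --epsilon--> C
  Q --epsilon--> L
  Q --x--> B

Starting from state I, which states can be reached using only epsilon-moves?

{B, C, E, I, J, K, L, O, P, Q}

Start with {I}.
From I via epsilon: add L, P.
From L via epsilon: add Q.
From Q via epsilon: add C.
From C via epsilon: add K, O.
From O via epsilon: add B, J.
From J via epsilon: add E.
No new states can be added; the closed set is {B, C, E, I, J, K, L, O, P, Q}.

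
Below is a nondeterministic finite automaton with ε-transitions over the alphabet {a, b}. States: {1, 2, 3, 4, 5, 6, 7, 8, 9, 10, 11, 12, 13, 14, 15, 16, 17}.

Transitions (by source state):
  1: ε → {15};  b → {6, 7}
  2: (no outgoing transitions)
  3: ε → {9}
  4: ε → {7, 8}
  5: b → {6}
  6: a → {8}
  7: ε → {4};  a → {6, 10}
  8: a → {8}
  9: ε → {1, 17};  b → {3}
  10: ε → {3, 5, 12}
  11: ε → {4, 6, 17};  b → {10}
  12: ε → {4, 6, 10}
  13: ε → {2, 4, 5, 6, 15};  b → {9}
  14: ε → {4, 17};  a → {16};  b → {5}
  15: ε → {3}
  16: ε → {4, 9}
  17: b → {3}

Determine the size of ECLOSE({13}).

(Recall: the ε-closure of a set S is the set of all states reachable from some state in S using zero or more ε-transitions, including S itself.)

12

Start with {13}.
From 13 via ε: add 2, 4, 5, 6, 15.
From 4 via ε: add 7, 8.
From 15 via ε: add 3.
From 3 via ε: add 9.
From 9 via ε: add 1, 17.
ε-closure = {1, 2, 3, 4, 5, 6, 7, 8, 9, 13, 15, 17}, which has 12 states.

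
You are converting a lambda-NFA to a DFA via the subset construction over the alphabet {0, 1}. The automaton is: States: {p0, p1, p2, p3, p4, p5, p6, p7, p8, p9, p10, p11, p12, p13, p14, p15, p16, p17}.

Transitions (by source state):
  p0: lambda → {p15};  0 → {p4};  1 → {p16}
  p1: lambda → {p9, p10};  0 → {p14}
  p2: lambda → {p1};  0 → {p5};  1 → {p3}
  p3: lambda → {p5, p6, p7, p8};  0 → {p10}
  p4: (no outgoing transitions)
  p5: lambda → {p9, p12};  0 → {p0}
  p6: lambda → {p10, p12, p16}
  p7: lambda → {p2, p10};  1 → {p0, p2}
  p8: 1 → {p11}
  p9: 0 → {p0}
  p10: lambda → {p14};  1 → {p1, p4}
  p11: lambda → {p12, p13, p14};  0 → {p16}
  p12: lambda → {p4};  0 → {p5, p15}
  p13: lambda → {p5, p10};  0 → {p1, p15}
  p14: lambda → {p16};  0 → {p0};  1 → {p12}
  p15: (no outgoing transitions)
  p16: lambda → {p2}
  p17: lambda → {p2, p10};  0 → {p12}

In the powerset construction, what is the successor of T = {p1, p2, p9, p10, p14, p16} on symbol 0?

p1 on 0 → {p14}.
p2 on 0 → {p5}.
p9 on 0 → {p0}.
p14 on 0 → {p0}.
No 0-transition from p10, p16.
Union after reading 0: {p0, p5, p14}.
Now take the lambda-closure:
From p0 via lambda: add p15.
From p5 via lambda: add p9, p12.
From p14 via lambda: add p16.
From p12 via lambda: add p4.
From p16 via lambda: add p2.
From p2 via lambda: add p1.
From p1 via lambda: add p10.
No new states can be added; the closed set is {p0, p1, p2, p4, p5, p9, p10, p12, p14, p15, p16}.

{p0, p1, p2, p4, p5, p9, p10, p12, p14, p15, p16}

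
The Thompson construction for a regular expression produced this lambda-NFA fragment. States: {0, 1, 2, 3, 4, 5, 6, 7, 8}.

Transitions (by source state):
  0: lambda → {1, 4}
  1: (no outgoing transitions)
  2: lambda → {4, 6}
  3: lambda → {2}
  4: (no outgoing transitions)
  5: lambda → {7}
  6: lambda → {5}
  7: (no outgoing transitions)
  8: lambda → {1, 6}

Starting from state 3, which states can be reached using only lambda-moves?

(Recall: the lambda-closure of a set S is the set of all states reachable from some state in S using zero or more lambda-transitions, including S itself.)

Start with {3}.
From 3 via lambda: add 2.
From 2 via lambda: add 4, 6.
From 6 via lambda: add 5.
From 5 via lambda: add 7.
No new states can be added; the closed set is {2, 3, 4, 5, 6, 7}.

{2, 3, 4, 5, 6, 7}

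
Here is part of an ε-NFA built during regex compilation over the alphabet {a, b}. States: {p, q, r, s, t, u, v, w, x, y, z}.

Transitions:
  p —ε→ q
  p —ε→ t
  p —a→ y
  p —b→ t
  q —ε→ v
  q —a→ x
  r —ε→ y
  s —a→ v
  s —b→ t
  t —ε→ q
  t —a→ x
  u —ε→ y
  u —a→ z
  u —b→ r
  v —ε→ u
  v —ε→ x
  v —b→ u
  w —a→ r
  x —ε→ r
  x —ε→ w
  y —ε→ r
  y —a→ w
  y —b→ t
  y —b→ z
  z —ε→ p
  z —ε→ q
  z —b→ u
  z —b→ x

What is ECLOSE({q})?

Start with {q}.
From q via ε: add v.
From v via ε: add u, x.
From u via ε: add y.
From x via ε: add r, w.
No new states can be added; the closed set is {q, r, u, v, w, x, y}.

{q, r, u, v, w, x, y}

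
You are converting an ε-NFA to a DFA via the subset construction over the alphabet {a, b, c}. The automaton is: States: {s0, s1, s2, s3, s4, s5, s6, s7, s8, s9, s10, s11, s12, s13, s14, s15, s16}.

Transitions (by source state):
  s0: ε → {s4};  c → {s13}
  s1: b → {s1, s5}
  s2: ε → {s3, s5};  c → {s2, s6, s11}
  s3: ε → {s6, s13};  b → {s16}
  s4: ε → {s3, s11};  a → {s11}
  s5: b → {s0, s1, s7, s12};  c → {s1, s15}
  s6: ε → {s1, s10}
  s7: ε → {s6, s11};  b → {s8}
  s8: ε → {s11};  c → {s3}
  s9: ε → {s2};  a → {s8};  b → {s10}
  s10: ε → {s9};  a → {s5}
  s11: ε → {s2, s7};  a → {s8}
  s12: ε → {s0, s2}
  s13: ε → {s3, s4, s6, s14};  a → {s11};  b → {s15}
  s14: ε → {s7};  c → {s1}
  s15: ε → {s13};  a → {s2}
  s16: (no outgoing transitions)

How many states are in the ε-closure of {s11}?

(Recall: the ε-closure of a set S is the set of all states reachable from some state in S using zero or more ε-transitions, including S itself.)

Start with {s11}.
From s11 via ε: add s2, s7.
From s2 via ε: add s3, s5.
From s7 via ε: add s6.
From s3 via ε: add s13.
From s6 via ε: add s1, s10.
From s10 via ε: add s9.
From s13 via ε: add s4, s14.
ε-closure = {s1, s2, s3, s4, s5, s6, s7, s9, s10, s11, s13, s14}, which has 12 states.

12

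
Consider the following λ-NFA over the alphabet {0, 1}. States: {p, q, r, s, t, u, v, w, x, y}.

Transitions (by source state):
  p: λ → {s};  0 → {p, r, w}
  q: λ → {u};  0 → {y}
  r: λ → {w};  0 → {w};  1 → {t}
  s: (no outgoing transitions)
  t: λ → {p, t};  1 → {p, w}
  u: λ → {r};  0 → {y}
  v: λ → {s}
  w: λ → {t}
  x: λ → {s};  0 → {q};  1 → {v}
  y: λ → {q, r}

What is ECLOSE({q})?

{p, q, r, s, t, u, w}

Start with {q}.
From q via λ: add u.
From u via λ: add r.
From r via λ: add w.
From w via λ: add t.
From t via λ: add p.
From p via λ: add s.
No new states can be added; the closed set is {p, q, r, s, t, u, w}.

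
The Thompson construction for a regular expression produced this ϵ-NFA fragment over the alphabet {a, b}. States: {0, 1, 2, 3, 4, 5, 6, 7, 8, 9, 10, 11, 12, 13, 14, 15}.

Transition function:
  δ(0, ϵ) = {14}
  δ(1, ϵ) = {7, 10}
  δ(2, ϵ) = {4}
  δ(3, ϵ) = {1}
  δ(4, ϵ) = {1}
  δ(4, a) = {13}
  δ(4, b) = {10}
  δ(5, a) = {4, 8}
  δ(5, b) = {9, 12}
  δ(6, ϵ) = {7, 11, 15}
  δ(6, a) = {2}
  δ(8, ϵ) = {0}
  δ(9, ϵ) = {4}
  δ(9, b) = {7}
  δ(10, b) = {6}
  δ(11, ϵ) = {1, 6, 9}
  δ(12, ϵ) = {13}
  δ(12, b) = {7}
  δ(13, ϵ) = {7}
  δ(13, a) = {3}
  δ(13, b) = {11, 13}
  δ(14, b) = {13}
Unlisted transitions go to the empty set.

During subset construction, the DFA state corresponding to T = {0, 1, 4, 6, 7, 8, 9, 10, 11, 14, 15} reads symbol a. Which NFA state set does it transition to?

{1, 2, 4, 7, 10, 13}

4 on a → {13}.
6 on a → {2}.
No a-transition from 0, 1, 7, 8, 9, 10, 11, 14, 15.
Union after reading a: {2, 13}.
Now take the ϵ-closure:
From 2 via ϵ: add 4.
From 13 via ϵ: add 7.
From 4 via ϵ: add 1.
From 1 via ϵ: add 10.
No new states can be added; the closed set is {1, 2, 4, 7, 10, 13}.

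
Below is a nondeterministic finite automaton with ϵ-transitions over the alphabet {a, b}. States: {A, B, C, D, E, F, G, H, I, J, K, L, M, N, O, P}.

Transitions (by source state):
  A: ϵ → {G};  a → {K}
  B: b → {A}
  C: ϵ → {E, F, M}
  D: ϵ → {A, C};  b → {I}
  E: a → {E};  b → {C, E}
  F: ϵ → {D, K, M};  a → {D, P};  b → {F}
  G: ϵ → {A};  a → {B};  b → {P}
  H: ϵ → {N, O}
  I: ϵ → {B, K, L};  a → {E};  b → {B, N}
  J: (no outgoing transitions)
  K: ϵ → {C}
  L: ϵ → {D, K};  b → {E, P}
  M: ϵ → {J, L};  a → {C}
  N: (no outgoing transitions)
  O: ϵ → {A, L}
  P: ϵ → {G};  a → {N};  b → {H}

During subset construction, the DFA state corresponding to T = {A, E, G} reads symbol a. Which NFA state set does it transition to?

A on a → {K}.
E on a → {E}.
G on a → {B}.
Union after reading a: {B, E, K}.
Now take the ϵ-closure:
From K via ϵ: add C.
From C via ϵ: add F, M.
From F via ϵ: add D.
From M via ϵ: add J, L.
From D via ϵ: add A.
From A via ϵ: add G.
No new states can be added; the closed set is {A, B, C, D, E, F, G, J, K, L, M}.

{A, B, C, D, E, F, G, J, K, L, M}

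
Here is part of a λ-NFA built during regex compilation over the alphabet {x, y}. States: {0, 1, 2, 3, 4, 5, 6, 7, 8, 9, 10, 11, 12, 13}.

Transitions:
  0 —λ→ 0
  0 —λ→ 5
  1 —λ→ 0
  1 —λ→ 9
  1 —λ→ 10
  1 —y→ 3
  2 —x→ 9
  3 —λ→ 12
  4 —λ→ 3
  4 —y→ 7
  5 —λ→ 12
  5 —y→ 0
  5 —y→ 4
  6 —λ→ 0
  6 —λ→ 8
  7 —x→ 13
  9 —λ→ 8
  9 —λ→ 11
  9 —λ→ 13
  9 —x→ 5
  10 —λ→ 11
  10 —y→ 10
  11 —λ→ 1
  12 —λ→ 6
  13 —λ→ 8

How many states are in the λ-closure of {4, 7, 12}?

Start with {4, 7, 12}.
From 4 via λ: add 3.
From 12 via λ: add 6.
From 6 via λ: add 0, 8.
From 0 via λ: add 5.
λ-closure = {0, 3, 4, 5, 6, 7, 8, 12}, which has 8 states.

8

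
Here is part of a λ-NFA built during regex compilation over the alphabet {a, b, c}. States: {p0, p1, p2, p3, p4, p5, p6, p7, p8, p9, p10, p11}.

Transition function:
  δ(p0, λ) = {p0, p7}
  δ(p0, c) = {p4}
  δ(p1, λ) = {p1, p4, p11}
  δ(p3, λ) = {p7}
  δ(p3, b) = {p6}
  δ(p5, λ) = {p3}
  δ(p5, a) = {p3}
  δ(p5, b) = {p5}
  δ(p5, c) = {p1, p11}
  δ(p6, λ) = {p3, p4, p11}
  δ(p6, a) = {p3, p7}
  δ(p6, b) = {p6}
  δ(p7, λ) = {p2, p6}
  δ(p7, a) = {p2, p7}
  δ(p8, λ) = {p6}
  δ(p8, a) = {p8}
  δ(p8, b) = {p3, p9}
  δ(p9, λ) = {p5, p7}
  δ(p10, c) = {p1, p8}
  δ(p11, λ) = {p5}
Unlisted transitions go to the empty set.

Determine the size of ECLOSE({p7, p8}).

8

Start with {p7, p8}.
From p7 via λ: add p2, p6.
From p6 via λ: add p3, p4, p11.
From p11 via λ: add p5.
λ-closure = {p2, p3, p4, p5, p6, p7, p8, p11}, which has 8 states.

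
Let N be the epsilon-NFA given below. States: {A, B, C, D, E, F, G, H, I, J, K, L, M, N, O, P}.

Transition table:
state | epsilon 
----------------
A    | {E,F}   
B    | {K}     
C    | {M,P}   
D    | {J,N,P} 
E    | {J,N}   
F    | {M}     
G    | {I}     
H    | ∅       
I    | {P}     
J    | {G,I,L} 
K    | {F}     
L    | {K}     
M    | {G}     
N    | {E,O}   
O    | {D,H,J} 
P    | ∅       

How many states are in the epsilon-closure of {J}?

8

Start with {J}.
From J via epsilon: add G, I, L.
From I via epsilon: add P.
From L via epsilon: add K.
From K via epsilon: add F.
From F via epsilon: add M.
epsilon-closure = {F, G, I, J, K, L, M, P}, which has 8 states.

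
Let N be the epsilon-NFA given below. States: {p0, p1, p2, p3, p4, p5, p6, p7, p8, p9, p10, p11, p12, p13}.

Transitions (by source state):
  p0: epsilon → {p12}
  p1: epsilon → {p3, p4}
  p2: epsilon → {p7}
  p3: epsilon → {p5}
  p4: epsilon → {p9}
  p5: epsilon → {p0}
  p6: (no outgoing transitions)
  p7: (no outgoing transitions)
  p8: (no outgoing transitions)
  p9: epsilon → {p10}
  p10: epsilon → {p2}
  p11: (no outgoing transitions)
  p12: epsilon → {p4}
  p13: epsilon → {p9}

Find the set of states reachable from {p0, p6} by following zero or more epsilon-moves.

Start with {p0, p6}.
From p0 via epsilon: add p12.
From p12 via epsilon: add p4.
From p4 via epsilon: add p9.
From p9 via epsilon: add p10.
From p10 via epsilon: add p2.
From p2 via epsilon: add p7.
No new states can be added; the closed set is {p0, p2, p4, p6, p7, p9, p10, p12}.

{p0, p2, p4, p6, p7, p9, p10, p12}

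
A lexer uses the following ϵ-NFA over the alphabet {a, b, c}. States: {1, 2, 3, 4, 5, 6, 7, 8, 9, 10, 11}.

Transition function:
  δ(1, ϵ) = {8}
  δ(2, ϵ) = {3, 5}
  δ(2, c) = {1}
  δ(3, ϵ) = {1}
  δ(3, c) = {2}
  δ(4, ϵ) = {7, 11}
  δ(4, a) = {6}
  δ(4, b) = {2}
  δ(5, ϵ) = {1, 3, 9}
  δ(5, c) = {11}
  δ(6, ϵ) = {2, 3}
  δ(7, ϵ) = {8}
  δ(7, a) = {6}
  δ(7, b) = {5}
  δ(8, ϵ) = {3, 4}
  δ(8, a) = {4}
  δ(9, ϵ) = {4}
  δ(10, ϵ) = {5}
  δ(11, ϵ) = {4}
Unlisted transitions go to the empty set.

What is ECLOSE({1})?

{1, 3, 4, 7, 8, 11}

Start with {1}.
From 1 via ϵ: add 8.
From 8 via ϵ: add 3, 4.
From 4 via ϵ: add 7, 11.
No new states can be added; the closed set is {1, 3, 4, 7, 8, 11}.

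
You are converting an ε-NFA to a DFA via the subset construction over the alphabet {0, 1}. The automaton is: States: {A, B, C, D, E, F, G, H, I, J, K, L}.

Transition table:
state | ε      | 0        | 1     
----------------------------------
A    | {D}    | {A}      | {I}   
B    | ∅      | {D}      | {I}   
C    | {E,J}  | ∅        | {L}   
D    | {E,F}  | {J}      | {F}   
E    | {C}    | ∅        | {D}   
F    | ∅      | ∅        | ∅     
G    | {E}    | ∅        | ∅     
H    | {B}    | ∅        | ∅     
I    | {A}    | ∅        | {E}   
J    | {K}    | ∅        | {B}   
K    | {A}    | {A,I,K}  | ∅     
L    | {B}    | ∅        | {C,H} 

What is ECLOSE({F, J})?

{A, C, D, E, F, J, K}

Start with {F, J}.
From J via ε: add K.
From K via ε: add A.
From A via ε: add D.
From D via ε: add E.
From E via ε: add C.
No new states can be added; the closed set is {A, C, D, E, F, J, K}.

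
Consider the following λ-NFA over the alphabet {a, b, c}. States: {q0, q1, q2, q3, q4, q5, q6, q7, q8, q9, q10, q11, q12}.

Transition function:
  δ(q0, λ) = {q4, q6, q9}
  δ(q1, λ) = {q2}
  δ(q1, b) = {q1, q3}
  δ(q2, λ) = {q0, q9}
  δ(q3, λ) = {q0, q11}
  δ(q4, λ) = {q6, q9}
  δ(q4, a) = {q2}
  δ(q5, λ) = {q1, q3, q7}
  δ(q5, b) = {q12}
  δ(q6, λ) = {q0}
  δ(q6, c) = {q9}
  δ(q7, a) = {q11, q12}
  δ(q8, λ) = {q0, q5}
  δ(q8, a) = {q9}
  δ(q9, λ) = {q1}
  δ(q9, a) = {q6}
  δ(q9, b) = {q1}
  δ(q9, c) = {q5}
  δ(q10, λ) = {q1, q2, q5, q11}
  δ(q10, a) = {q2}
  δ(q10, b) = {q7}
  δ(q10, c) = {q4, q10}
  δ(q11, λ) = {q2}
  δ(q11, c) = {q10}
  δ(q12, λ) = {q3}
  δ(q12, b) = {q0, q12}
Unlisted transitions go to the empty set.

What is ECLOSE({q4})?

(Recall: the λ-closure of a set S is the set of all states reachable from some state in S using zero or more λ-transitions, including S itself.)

{q0, q1, q2, q4, q6, q9}

Start with {q4}.
From q4 via λ: add q6, q9.
From q6 via λ: add q0.
From q9 via λ: add q1.
From q1 via λ: add q2.
No new states can be added; the closed set is {q0, q1, q2, q4, q6, q9}.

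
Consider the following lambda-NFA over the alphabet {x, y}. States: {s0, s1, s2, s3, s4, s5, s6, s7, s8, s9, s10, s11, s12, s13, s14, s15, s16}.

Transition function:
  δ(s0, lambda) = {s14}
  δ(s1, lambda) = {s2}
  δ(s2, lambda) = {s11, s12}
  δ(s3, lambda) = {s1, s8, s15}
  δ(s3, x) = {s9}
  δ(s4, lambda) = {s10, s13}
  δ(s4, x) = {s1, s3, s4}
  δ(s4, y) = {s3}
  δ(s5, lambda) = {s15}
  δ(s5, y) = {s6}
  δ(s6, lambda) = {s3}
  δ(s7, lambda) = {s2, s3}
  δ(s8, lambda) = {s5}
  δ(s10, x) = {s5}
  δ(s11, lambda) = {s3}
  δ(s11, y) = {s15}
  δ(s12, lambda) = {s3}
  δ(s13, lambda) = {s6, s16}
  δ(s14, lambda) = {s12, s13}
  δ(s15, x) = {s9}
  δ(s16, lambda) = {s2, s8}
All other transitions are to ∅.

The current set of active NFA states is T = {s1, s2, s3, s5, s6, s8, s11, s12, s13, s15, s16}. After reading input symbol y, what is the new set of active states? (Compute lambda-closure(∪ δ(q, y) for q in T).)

s5 on y → {s6}.
s11 on y → {s15}.
No y-transition from s1, s2, s3, s6, s8, s12, s13, s15, s16.
Union after reading y: {s6, s15}.
Now take the lambda-closure:
From s6 via lambda: add s3.
From s3 via lambda: add s1, s8.
From s1 via lambda: add s2.
From s8 via lambda: add s5.
From s2 via lambda: add s11, s12.
No new states can be added; the closed set is {s1, s2, s3, s5, s6, s8, s11, s12, s15}.

{s1, s2, s3, s5, s6, s8, s11, s12, s15}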